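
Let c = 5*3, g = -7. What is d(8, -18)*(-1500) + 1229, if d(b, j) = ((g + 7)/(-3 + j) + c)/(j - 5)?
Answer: 50767/23 ≈ 2207.3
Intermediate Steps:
c = 15
d(b, j) = 15/(-5 + j) (d(b, j) = ((-7 + 7)/(-3 + j) + 15)/(j - 5) = (0/(-3 + j) + 15)/(-5 + j) = (0 + 15)/(-5 + j) = 15/(-5 + j))
d(8, -18)*(-1500) + 1229 = (15/(-5 - 18))*(-1500) + 1229 = (15/(-23))*(-1500) + 1229 = (15*(-1/23))*(-1500) + 1229 = -15/23*(-1500) + 1229 = 22500/23 + 1229 = 50767/23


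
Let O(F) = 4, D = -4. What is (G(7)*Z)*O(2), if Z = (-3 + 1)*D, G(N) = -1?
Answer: -32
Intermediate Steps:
Z = 8 (Z = (-3 + 1)*(-4) = -2*(-4) = 8)
(G(7)*Z)*O(2) = -1*8*4 = -8*4 = -32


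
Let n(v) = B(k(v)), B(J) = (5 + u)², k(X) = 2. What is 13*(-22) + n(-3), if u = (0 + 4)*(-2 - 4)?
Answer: 75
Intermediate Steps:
u = -24 (u = 4*(-6) = -24)
B(J) = 361 (B(J) = (5 - 24)² = (-19)² = 361)
n(v) = 361
13*(-22) + n(-3) = 13*(-22) + 361 = -286 + 361 = 75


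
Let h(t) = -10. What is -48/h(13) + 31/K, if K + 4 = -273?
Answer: 6493/1385 ≈ 4.6881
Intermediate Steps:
K = -277 (K = -4 - 273 = -277)
-48/h(13) + 31/K = -48/(-10) + 31/(-277) = -48*(-⅒) + 31*(-1/277) = 24/5 - 31/277 = 6493/1385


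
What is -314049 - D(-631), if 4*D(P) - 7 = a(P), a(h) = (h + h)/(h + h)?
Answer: -314051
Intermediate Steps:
a(h) = 1 (a(h) = (2*h)/((2*h)) = (2*h)*(1/(2*h)) = 1)
D(P) = 2 (D(P) = 7/4 + (¼)*1 = 7/4 + ¼ = 2)
-314049 - D(-631) = -314049 - 1*2 = -314049 - 2 = -314051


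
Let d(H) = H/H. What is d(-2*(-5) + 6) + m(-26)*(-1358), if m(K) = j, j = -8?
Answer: 10865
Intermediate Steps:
d(H) = 1
m(K) = -8
d(-2*(-5) + 6) + m(-26)*(-1358) = 1 - 8*(-1358) = 1 + 10864 = 10865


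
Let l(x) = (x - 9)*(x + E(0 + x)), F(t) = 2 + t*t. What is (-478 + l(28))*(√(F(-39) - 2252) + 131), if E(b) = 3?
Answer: 14541 + 2997*I ≈ 14541.0 + 2997.0*I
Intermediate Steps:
F(t) = 2 + t²
l(x) = (-9 + x)*(3 + x) (l(x) = (x - 9)*(x + 3) = (-9 + x)*(3 + x))
(-478 + l(28))*(√(F(-39) - 2252) + 131) = (-478 + (-27 + 28² - 6*28))*(√((2 + (-39)²) - 2252) + 131) = (-478 + (-27 + 784 - 168))*(√((2 + 1521) - 2252) + 131) = (-478 + 589)*(√(1523 - 2252) + 131) = 111*(√(-729) + 131) = 111*(27*I + 131) = 111*(131 + 27*I) = 14541 + 2997*I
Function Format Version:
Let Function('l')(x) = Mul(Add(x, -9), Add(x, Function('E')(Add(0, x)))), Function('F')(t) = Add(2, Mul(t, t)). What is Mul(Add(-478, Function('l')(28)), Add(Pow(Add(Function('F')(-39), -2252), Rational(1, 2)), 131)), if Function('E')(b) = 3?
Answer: Add(14541, Mul(2997, I)) ≈ Add(14541., Mul(2997.0, I))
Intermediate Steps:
Function('F')(t) = Add(2, Pow(t, 2))
Function('l')(x) = Mul(Add(-9, x), Add(3, x)) (Function('l')(x) = Mul(Add(x, -9), Add(x, 3)) = Mul(Add(-9, x), Add(3, x)))
Mul(Add(-478, Function('l')(28)), Add(Pow(Add(Function('F')(-39), -2252), Rational(1, 2)), 131)) = Mul(Add(-478, Add(-27, Pow(28, 2), Mul(-6, 28))), Add(Pow(Add(Add(2, Pow(-39, 2)), -2252), Rational(1, 2)), 131)) = Mul(Add(-478, Add(-27, 784, -168)), Add(Pow(Add(Add(2, 1521), -2252), Rational(1, 2)), 131)) = Mul(Add(-478, 589), Add(Pow(Add(1523, -2252), Rational(1, 2)), 131)) = Mul(111, Add(Pow(-729, Rational(1, 2)), 131)) = Mul(111, Add(Mul(27, I), 131)) = Mul(111, Add(131, Mul(27, I))) = Add(14541, Mul(2997, I))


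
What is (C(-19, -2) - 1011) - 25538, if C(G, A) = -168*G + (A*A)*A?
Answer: -23365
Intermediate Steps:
C(G, A) = A**3 - 168*G (C(G, A) = -168*G + A**2*A = -168*G + A**3 = A**3 - 168*G)
(C(-19, -2) - 1011) - 25538 = (((-2)**3 - 168*(-19)) - 1011) - 25538 = ((-8 + 3192) - 1011) - 25538 = (3184 - 1011) - 25538 = 2173 - 25538 = -23365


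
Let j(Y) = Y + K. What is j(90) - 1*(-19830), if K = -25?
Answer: 19895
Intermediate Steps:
j(Y) = -25 + Y (j(Y) = Y - 25 = -25 + Y)
j(90) - 1*(-19830) = (-25 + 90) - 1*(-19830) = 65 + 19830 = 19895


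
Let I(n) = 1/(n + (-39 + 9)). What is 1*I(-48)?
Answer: -1/78 ≈ -0.012821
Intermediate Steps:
I(n) = 1/(-30 + n) (I(n) = 1/(n - 30) = 1/(-30 + n))
1*I(-48) = 1/(-30 - 48) = 1/(-78) = 1*(-1/78) = -1/78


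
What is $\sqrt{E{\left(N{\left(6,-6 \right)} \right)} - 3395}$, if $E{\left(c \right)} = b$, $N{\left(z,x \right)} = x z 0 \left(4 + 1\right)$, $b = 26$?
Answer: $i \sqrt{3369} \approx 58.043 i$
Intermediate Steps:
$N{\left(z,x \right)} = 0$ ($N{\left(z,x \right)} = 0 \cdot 5 = 0$)
$E{\left(c \right)} = 26$
$\sqrt{E{\left(N{\left(6,-6 \right)} \right)} - 3395} = \sqrt{26 - 3395} = \sqrt{-3369} = i \sqrt{3369}$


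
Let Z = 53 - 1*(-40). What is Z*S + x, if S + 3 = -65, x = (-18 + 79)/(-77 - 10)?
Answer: -550249/87 ≈ -6324.7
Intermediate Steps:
x = -61/87 (x = 61/(-87) = 61*(-1/87) = -61/87 ≈ -0.70115)
Z = 93 (Z = 53 + 40 = 93)
S = -68 (S = -3 - 65 = -68)
Z*S + x = 93*(-68) - 61/87 = -6324 - 61/87 = -550249/87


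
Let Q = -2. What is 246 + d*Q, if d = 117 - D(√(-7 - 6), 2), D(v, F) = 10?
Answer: 32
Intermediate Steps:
d = 107 (d = 117 - 1*10 = 117 - 10 = 107)
246 + d*Q = 246 + 107*(-2) = 246 - 214 = 32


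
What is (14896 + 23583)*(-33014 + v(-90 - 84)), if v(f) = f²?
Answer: -105355502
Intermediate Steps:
(14896 + 23583)*(-33014 + v(-90 - 84)) = (14896 + 23583)*(-33014 + (-90 - 84)²) = 38479*(-33014 + (-174)²) = 38479*(-33014 + 30276) = 38479*(-2738) = -105355502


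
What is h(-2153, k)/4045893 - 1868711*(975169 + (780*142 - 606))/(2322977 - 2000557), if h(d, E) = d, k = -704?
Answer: -8205698234036142389/1304476821060 ≈ -6.2904e+6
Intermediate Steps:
h(-2153, k)/4045893 - 1868711*(975169 + (780*142 - 606))/(2322977 - 2000557) = -2153/4045893 - 1868711*(975169 + (780*142 - 606))/(2322977 - 2000557) = -2153*1/4045893 - 1868711/(322420/(975169 + (110760 - 606))) = -2153/4045893 - 1868711/(322420/(975169 + 110154)) = -2153/4045893 - 1868711/(322420/1085323) = -2153/4045893 - 1868711/(322420*(1/1085323)) = -2153/4045893 - 1868711/322420/1085323 = -2153/4045893 - 1868711*1085323/322420 = -2153/4045893 - 2028155028653/322420 = -8205698234036142389/1304476821060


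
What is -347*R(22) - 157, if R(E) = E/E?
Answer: -504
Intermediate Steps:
R(E) = 1
-347*R(22) - 157 = -347*1 - 157 = -347 - 157 = -504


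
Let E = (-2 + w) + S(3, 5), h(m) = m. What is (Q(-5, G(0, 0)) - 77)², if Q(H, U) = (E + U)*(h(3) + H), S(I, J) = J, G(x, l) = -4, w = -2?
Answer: 5041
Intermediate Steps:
E = 1 (E = (-2 - 2) + 5 = -4 + 5 = 1)
Q(H, U) = (1 + U)*(3 + H)
(Q(-5, G(0, 0)) - 77)² = ((3 - 5 + 3*(-4) - 5*(-4)) - 77)² = ((3 - 5 - 12 + 20) - 77)² = (6 - 77)² = (-71)² = 5041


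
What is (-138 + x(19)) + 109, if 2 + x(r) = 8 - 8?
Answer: -31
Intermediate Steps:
x(r) = -2 (x(r) = -2 + (8 - 8) = -2 + 0 = -2)
(-138 + x(19)) + 109 = (-138 - 2) + 109 = -140 + 109 = -31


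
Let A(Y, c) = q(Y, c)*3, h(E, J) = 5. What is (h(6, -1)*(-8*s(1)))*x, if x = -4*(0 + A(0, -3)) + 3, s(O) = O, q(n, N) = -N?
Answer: 1320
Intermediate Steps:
A(Y, c) = -3*c (A(Y, c) = -c*3 = -3*c)
x = -33 (x = -4*(0 - 3*(-3)) + 3 = -4*(0 + 9) + 3 = -4*9 + 3 = -36 + 3 = -33)
(h(6, -1)*(-8*s(1)))*x = (5*(-8*1))*(-33) = (5*(-8))*(-33) = -40*(-33) = 1320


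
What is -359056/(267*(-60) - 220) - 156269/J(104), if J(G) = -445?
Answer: 33719856/90335 ≈ 373.28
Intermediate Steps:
-359056/(267*(-60) - 220) - 156269/J(104) = -359056/(267*(-60) - 220) - 156269/(-445) = -359056/(-16020 - 220) - 156269*(-1/445) = -359056/(-16240) + 156269/445 = -359056*(-1/16240) + 156269/445 = 22441/1015 + 156269/445 = 33719856/90335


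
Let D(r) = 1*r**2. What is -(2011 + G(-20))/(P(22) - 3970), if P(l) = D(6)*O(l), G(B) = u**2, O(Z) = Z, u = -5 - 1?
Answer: 2047/3178 ≈ 0.64412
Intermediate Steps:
u = -6
D(r) = r**2
G(B) = 36 (G(B) = (-6)**2 = 36)
P(l) = 36*l (P(l) = 6**2*l = 36*l)
-(2011 + G(-20))/(P(22) - 3970) = -(2011 + 36)/(36*22 - 3970) = -2047/(792 - 3970) = -2047/(-3178) = -2047*(-1)/3178 = -1*(-2047/3178) = 2047/3178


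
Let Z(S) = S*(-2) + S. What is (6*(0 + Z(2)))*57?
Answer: -684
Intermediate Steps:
Z(S) = -S (Z(S) = -2*S + S = -S)
(6*(0 + Z(2)))*57 = (6*(0 - 1*2))*57 = (6*(0 - 2))*57 = (6*(-2))*57 = -12*57 = -684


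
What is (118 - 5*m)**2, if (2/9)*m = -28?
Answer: 559504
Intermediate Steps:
m = -126 (m = (9/2)*(-28) = -126)
(118 - 5*m)**2 = (118 - 5*(-126))**2 = (118 + 630)**2 = 748**2 = 559504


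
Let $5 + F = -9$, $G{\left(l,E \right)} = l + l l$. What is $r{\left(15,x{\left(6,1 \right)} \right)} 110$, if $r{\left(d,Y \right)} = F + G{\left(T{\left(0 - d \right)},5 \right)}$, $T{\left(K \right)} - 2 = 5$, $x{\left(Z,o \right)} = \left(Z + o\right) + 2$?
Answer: $4620$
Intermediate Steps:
$x{\left(Z,o \right)} = 2 + Z + o$
$T{\left(K \right)} = 7$ ($T{\left(K \right)} = 2 + 5 = 7$)
$G{\left(l,E \right)} = l + l^{2}$
$F = -14$ ($F = -5 - 9 = -14$)
$r{\left(d,Y \right)} = 42$ ($r{\left(d,Y \right)} = -14 + 7 \left(1 + 7\right) = -14 + 7 \cdot 8 = -14 + 56 = 42$)
$r{\left(15,x{\left(6,1 \right)} \right)} 110 = 42 \cdot 110 = 4620$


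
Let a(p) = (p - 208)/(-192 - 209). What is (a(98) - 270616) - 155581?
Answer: -170904887/401 ≈ -4.2620e+5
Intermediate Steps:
a(p) = 208/401 - p/401 (a(p) = (-208 + p)/(-401) = (-208 + p)*(-1/401) = 208/401 - p/401)
(a(98) - 270616) - 155581 = ((208/401 - 1/401*98) - 270616) - 155581 = ((208/401 - 98/401) - 270616) - 155581 = (110/401 - 270616) - 155581 = -108516906/401 - 155581 = -170904887/401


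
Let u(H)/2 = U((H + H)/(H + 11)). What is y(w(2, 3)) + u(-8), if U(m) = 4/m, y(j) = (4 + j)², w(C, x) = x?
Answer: 95/2 ≈ 47.500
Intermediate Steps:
u(H) = 4*(11 + H)/H (u(H) = 2*(4/(((H + H)/(H + 11)))) = 2*(4/(((2*H)/(11 + H)))) = 2*(4/((2*H/(11 + H)))) = 2*(4*((11 + H)/(2*H))) = 2*(2*(11 + H)/H) = 4*(11 + H)/H)
y(w(2, 3)) + u(-8) = (4 + 3)² + (4 + 44/(-8)) = 7² + (4 + 44*(-⅛)) = 49 + (4 - 11/2) = 49 - 3/2 = 95/2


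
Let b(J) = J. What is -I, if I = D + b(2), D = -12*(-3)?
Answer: -38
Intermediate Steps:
D = 36
I = 38 (I = 36 + 2 = 38)
-I = -1*38 = -38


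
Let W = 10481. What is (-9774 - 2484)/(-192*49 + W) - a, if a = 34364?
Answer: -36884830/1073 ≈ -34375.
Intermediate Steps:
(-9774 - 2484)/(-192*49 + W) - a = (-9774 - 2484)/(-192*49 + 10481) - 1*34364 = -12258/(-9408 + 10481) - 34364 = -12258/1073 - 34364 = -36884830/1073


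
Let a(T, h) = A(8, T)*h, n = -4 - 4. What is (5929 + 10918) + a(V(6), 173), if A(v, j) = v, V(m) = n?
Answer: 18231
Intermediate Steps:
n = -8
V(m) = -8
a(T, h) = 8*h
(5929 + 10918) + a(V(6), 173) = (5929 + 10918) + 8*173 = 16847 + 1384 = 18231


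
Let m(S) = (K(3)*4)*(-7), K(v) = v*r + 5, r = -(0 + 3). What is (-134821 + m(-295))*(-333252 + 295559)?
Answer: 5077586337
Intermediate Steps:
r = -3 (r = -1*3 = -3)
K(v) = 5 - 3*v (K(v) = v*(-3) + 5 = -3*v + 5 = 5 - 3*v)
m(S) = 112 (m(S) = ((5 - 3*3)*4)*(-7) = ((5 - 9)*4)*(-7) = -4*4*(-7) = -16*(-7) = 112)
(-134821 + m(-295))*(-333252 + 295559) = (-134821 + 112)*(-333252 + 295559) = -134709*(-37693) = 5077586337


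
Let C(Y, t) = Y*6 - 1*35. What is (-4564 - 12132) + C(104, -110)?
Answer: -16107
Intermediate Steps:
C(Y, t) = -35 + 6*Y (C(Y, t) = 6*Y - 35 = -35 + 6*Y)
(-4564 - 12132) + C(104, -110) = (-4564 - 12132) + (-35 + 6*104) = -16696 + (-35 + 624) = -16696 + 589 = -16107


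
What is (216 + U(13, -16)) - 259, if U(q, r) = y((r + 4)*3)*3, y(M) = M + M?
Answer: -259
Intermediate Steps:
y(M) = 2*M
U(q, r) = 72 + 18*r (U(q, r) = (2*((r + 4)*3))*3 = (2*((4 + r)*3))*3 = (2*(12 + 3*r))*3 = (24 + 6*r)*3 = 72 + 18*r)
(216 + U(13, -16)) - 259 = (216 + (72 + 18*(-16))) - 259 = (216 + (72 - 288)) - 259 = (216 - 216) - 259 = 0 - 259 = -259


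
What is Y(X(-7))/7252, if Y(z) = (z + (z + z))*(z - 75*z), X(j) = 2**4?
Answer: -384/49 ≈ -7.8367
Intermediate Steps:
X(j) = 16
Y(z) = -222*z**2 (Y(z) = (z + 2*z)*(-74*z) = (3*z)*(-74*z) = -222*z**2)
Y(X(-7))/7252 = -222*16**2/7252 = -222*256*(1/7252) = -56832*1/7252 = -384/49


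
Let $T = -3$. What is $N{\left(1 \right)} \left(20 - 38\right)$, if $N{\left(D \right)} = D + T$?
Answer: $36$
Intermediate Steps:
$N{\left(D \right)} = -3 + D$ ($N{\left(D \right)} = D - 3 = -3 + D$)
$N{\left(1 \right)} \left(20 - 38\right) = \left(-3 + 1\right) \left(20 - 38\right) = \left(-2\right) \left(-18\right) = 36$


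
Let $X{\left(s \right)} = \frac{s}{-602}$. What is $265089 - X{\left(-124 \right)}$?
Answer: $\frac{79791727}{301} \approx 2.6509 \cdot 10^{5}$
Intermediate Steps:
$X{\left(s \right)} = - \frac{s}{602}$ ($X{\left(s \right)} = s \left(- \frac{1}{602}\right) = - \frac{s}{602}$)
$265089 - X{\left(-124 \right)} = 265089 - \left(- \frac{1}{602}\right) \left(-124\right) = 265089 - \frac{62}{301} = \frac{79791727}{301}$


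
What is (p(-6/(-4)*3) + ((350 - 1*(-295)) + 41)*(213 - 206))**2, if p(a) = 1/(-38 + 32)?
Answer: 830073721/36 ≈ 2.3058e+7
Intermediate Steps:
p(a) = -1/6 (p(a) = 1/(-6) = -1/6)
(p(-6/(-4)*3) + ((350 - 1*(-295)) + 41)*(213 - 206))**2 = (-1/6 + ((350 - 1*(-295)) + 41)*(213 - 206))**2 = (-1/6 + ((350 + 295) + 41)*7)**2 = (-1/6 + (645 + 41)*7)**2 = (-1/6 + 686*7)**2 = (-1/6 + 4802)**2 = (28811/6)**2 = 830073721/36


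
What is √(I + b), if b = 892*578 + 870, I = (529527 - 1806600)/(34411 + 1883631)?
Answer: √38774347999659422/274006 ≈ 718.64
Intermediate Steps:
I = -182439/274006 (I = -1277073/1918042 = -1277073*1/1918042 = -182439/274006 ≈ -0.66582)
b = 516446 (b = 515576 + 870 = 516446)
√(I + b) = √(-182439/274006 + 516446) = √(141509120237/274006) = √38774347999659422/274006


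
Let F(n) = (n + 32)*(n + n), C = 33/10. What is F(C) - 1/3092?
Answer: 18009329/77300 ≈ 232.98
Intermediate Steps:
C = 33/10 (C = 33*(⅒) = 33/10 ≈ 3.3000)
F(n) = 2*n*(32 + n) (F(n) = (32 + n)*(2*n) = 2*n*(32 + n))
F(C) - 1/3092 = 2*(33/10)*(32 + 33/10) - 1/3092 = 2*(33/10)*(353/10) - 1*1/3092 = 11649/50 - 1/3092 = 18009329/77300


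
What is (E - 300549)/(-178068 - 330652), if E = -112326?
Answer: 82575/101744 ≈ 0.81160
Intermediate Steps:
(E - 300549)/(-178068 - 330652) = (-112326 - 300549)/(-178068 - 330652) = -412875/(-508720) = -412875*(-1/508720) = 82575/101744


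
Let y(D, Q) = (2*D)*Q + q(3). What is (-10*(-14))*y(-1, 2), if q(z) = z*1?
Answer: -140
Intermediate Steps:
q(z) = z
y(D, Q) = 3 + 2*D*Q (y(D, Q) = (2*D)*Q + 3 = 2*D*Q + 3 = 3 + 2*D*Q)
(-10*(-14))*y(-1, 2) = (-10*(-14))*(3 + 2*(-1)*2) = 140*(3 - 4) = 140*(-1) = -140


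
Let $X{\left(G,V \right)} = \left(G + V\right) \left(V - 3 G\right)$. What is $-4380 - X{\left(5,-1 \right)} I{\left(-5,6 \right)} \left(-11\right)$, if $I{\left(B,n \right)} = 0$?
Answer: $-4380$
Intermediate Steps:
$-4380 - X{\left(5,-1 \right)} I{\left(-5,6 \right)} \left(-11\right) = -4380 - \left(\left(-1\right)^{2} - 3 \cdot 5^{2} - 10 \left(-1\right)\right) 0 \left(-11\right) = -4380 - \left(1 - 75 + 10\right) 0 \left(-11\right) = -4380 - \left(-64\right) 0 \left(-11\right) = -4380 - 0 \left(-11\right) = -4380 - 0 = -4380 + 0 = -4380$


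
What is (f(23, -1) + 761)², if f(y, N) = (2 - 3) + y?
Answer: 613089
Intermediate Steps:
f(y, N) = -1 + y
(f(23, -1) + 761)² = ((-1 + 23) + 761)² = (22 + 761)² = 783² = 613089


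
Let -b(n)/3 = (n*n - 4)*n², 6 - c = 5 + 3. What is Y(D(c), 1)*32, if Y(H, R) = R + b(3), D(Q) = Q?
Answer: -4288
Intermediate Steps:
c = -2 (c = 6 - (5 + 3) = 6 - 1*8 = 6 - 8 = -2)
b(n) = -3*n²*(-4 + n²) (b(n) = -3*(n*n - 4)*n² = -3*(n² - 4)*n² = -3*(-4 + n²)*n² = -3*n²*(-4 + n²))
Y(H, R) = -135 + R (Y(H, R) = R + 3*3²*(4 - 1*3²) = R + 3*9*(4 - 1*9) = R + 3*9*(4 - 9) = R + 3*9*(-5) = R - 135 = -135 + R)
Y(D(c), 1)*32 = (-135 + 1)*32 = -134*32 = -4288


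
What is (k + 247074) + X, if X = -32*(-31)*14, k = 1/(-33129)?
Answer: 8645410097/33129 ≈ 2.6096e+5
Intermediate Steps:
k = -1/33129 ≈ -3.0185e-5
X = 13888 (X = 992*14 = 13888)
(k + 247074) + X = (-1/33129 + 247074) + 13888 = 8185314545/33129 + 13888 = 8645410097/33129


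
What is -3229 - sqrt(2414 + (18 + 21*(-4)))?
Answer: -3229 - 2*sqrt(587) ≈ -3277.5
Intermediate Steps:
-3229 - sqrt(2414 + (18 + 21*(-4))) = -3229 - sqrt(2414 + (18 - 84)) = -3229 - sqrt(2414 - 66) = -3229 - sqrt(2348) = -3229 - 2*sqrt(587)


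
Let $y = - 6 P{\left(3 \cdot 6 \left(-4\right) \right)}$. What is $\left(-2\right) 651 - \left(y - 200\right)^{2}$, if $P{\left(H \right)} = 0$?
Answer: $-41302$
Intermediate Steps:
$y = 0$ ($y = \left(-6\right) 0 = 0$)
$\left(-2\right) 651 - \left(y - 200\right)^{2} = \left(-2\right) 651 - \left(0 - 200\right)^{2} = -1302 - \left(-200\right)^{2} = -1302 - 40000 = -41302$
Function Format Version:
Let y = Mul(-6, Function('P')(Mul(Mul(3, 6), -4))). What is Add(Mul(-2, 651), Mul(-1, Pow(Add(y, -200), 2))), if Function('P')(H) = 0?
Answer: -41302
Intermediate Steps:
y = 0 (y = Mul(-6, 0) = 0)
Add(Mul(-2, 651), Mul(-1, Pow(Add(y, -200), 2))) = Add(Mul(-2, 651), Mul(-1, Pow(Add(0, -200), 2))) = Add(-1302, Mul(-1, Pow(-200, 2))) = Add(-1302, Mul(-1, 40000)) = Add(-1302, -40000) = -41302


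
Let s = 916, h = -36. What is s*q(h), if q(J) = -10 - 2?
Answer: -10992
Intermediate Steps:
q(J) = -12
s*q(h) = 916*(-12) = -10992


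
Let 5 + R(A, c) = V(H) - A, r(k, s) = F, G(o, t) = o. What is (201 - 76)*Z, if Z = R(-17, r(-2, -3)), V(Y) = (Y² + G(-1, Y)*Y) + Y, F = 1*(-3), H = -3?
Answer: 2625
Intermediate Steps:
F = -3
r(k, s) = -3
V(Y) = Y² (V(Y) = (Y² - Y) + Y = Y²)
R(A, c) = 4 - A (R(A, c) = -5 + ((-3)² - A) = -5 + (9 - A) = 4 - A)
Z = 21 (Z = 4 - 1*(-17) = 4 + 17 = 21)
(201 - 76)*Z = (201 - 76)*21 = 125*21 = 2625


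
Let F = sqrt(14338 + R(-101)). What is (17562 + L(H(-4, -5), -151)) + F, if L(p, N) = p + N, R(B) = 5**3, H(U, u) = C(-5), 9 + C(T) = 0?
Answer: 17402 + 3*sqrt(1607) ≈ 17522.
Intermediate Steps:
C(T) = -9 (C(T) = -9 + 0 = -9)
H(U, u) = -9
R(B) = 125
F = 3*sqrt(1607) (F = sqrt(14338 + 125) = sqrt(14463) = 3*sqrt(1607) ≈ 120.26)
L(p, N) = N + p
(17562 + L(H(-4, -5), -151)) + F = (17562 + (-151 - 9)) + 3*sqrt(1607) = (17562 - 160) + 3*sqrt(1607) = 17402 + 3*sqrt(1607)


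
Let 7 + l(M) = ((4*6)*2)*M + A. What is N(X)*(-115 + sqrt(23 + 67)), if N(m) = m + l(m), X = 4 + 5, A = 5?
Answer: -50485 + 1317*sqrt(10) ≈ -46320.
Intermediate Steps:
l(M) = -2 + 48*M (l(M) = -7 + (((4*6)*2)*M + 5) = -7 + ((24*2)*M + 5) = -7 + (48*M + 5) = -7 + (5 + 48*M) = -2 + 48*M)
X = 9
N(m) = -2 + 49*m (N(m) = m + (-2 + 48*m) = -2 + 49*m)
N(X)*(-115 + sqrt(23 + 67)) = (-2 + 49*9)*(-115 + sqrt(23 + 67)) = (-2 + 441)*(-115 + sqrt(90)) = 439*(-115 + 3*sqrt(10)) = -50485 + 1317*sqrt(10)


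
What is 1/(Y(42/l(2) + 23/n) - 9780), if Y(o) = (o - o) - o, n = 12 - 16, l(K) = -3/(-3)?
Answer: -4/39265 ≈ -0.00010187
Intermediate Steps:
l(K) = 1 (l(K) = -3*(-1/3) = 1)
n = -4
Y(o) = -o (Y(o) = 0 - o = -o)
1/(Y(42/l(2) + 23/n) - 9780) = 1/(-(42/1 + 23/(-4)) - 9780) = 1/(-(42*1 + 23*(-1/4)) - 9780) = 1/(-(42 - 23/4) - 9780) = 1/(-1*145/4 - 9780) = 1/(-145/4 - 9780) = 1/(-39265/4) = -4/39265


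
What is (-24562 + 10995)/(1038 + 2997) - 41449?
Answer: -167260282/4035 ≈ -41452.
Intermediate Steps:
(-24562 + 10995)/(1038 + 2997) - 41449 = -13567/4035 - 41449 = -167260282/4035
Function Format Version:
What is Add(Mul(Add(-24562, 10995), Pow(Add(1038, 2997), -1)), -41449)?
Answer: Rational(-167260282, 4035) ≈ -41452.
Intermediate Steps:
Add(Mul(Add(-24562, 10995), Pow(Add(1038, 2997), -1)), -41449) = Add(Mul(-13567, Pow(4035, -1)), -41449) = Add(Mul(-13567, Rational(1, 4035)), -41449) = Add(Rational(-13567, 4035), -41449) = Rational(-167260282, 4035)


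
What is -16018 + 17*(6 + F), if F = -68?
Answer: -17072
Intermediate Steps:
-16018 + 17*(6 + F) = -16018 + 17*(6 - 68) = -16018 + 17*(-62) = -16018 - 1054 = -17072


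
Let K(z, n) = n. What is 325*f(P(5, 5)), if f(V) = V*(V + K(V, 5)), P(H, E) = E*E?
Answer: 243750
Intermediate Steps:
P(H, E) = E²
f(V) = V*(5 + V) (f(V) = V*(V + 5) = V*(5 + V))
325*f(P(5, 5)) = 325*(5²*(5 + 5²)) = 325*(25*(5 + 25)) = 325*(25*30) = 325*750 = 243750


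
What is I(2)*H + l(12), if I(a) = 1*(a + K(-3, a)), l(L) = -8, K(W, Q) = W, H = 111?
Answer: -119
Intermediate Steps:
I(a) = -3 + a (I(a) = 1*(a - 3) = 1*(-3 + a) = -3 + a)
I(2)*H + l(12) = (-3 + 2)*111 - 8 = -1*111 - 8 = -111 - 8 = -119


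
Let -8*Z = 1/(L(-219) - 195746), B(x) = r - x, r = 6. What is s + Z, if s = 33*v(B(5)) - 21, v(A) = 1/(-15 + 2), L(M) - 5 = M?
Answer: -479710067/20379840 ≈ -23.538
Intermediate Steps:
L(M) = 5 + M
B(x) = 6 - x
v(A) = -1/13 (v(A) = 1/(-13) = -1/13)
Z = 1/1567680 (Z = -1/(8*((5 - 219) - 195746)) = -1/(8*(-214 - 195746)) = -⅛/(-195960) = -⅛*(-1/195960) = 1/1567680 ≈ 6.3789e-7)
s = -306/13 (s = 33*(-1/13) - 21 = -33/13 - 21 = -306/13 ≈ -23.538)
s + Z = -306/13 + 1/1567680 = -479710067/20379840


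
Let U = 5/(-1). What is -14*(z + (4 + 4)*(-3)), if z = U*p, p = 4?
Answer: 616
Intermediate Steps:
U = -5 (U = 5*(-1) = -5)
z = -20 (z = -5*4 = -20)
-14*(z + (4 + 4)*(-3)) = -14*(-20 + (4 + 4)*(-3)) = -14*(-20 + 8*(-3)) = -14*(-20 - 24) = -14*(-44) = 616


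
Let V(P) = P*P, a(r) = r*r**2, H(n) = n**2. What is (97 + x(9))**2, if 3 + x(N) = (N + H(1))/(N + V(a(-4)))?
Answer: 5956134976/674041 ≈ 8836.5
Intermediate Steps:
a(r) = r**3
V(P) = P**2
x(N) = -3 + (1 + N)/(4096 + N) (x(N) = -3 + (N + 1**2)/(N + ((-4)**3)**2) = -3 + (N + 1)/(N + (-64)**2) = -3 + (1 + N)/(N + 4096) = -3 + (1 + N)/(4096 + N))
(97 + x(9))**2 = (97 + (-12287 - 2*9)/(4096 + 9))**2 = (97 + (-12287 - 18)/4105)**2 = (97 + (1/4105)*(-12305))**2 = (97 - 2461/821)**2 = (77176/821)**2 = 5956134976/674041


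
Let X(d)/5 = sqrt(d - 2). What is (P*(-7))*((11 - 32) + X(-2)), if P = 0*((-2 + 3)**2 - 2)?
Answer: 0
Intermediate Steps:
X(d) = 5*sqrt(-2 + d) (X(d) = 5*sqrt(d - 2) = 5*sqrt(-2 + d))
P = 0 (P = 0*(1**2 - 2) = 0*(1 - 2) = 0*(-1) = 0)
(P*(-7))*((11 - 32) + X(-2)) = (0*(-7))*((11 - 32) + 5*sqrt(-2 - 2)) = 0*(-21 + 5*sqrt(-4)) = 0*(-21 + 5*(2*I)) = 0*(-21 + 10*I) = 0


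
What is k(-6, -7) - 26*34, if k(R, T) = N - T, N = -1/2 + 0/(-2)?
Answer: -1755/2 ≈ -877.50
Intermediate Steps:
N = -1/2 (N = -1*1/2 + 0*(-1/2) = -1/2 + 0 = -1/2 ≈ -0.50000)
k(R, T) = -1/2 - T
k(-6, -7) - 26*34 = (-1/2 - 1*(-7)) - 26*34 = (-1/2 + 7) - 884 = 13/2 - 884 = -1755/2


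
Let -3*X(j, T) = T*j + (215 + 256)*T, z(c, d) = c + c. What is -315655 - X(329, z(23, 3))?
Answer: -910165/3 ≈ -3.0339e+5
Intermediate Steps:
z(c, d) = 2*c
X(j, T) = -157*T - T*j/3 (X(j, T) = -(T*j + (215 + 256)*T)/3 = -(T*j + 471*T)/3 = -(471*T + T*j)/3 = -157*T - T*j/3)
-315655 - X(329, z(23, 3)) = -315655 - (-1)*2*23*(471 + 329)/3 = -315655 - (-1)*46*800/3 = -315655 - 1*(-36800/3) = -315655 + 36800/3 = -910165/3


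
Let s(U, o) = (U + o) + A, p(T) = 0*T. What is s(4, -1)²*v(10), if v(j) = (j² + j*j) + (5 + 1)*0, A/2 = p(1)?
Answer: 1800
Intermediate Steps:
p(T) = 0
A = 0 (A = 2*0 = 0)
v(j) = 2*j² (v(j) = (j² + j²) + 6*0 = 2*j² + 0 = 2*j²)
s(U, o) = U + o (s(U, o) = (U + o) + 0 = U + o)
s(4, -1)²*v(10) = (4 - 1)²*(2*10²) = 3²*(2*100) = 9*200 = 1800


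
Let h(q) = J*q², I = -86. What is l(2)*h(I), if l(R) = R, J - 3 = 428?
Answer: 6375352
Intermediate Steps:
J = 431 (J = 3 + 428 = 431)
h(q) = 431*q²
l(2)*h(I) = 2*(431*(-86)²) = 2*(431*7396) = 2*3187676 = 6375352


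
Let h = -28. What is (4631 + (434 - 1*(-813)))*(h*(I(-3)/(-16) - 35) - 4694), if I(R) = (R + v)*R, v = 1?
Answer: -21769173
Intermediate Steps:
I(R) = R*(1 + R) (I(R) = (R + 1)*R = (1 + R)*R = R*(1 + R))
(4631 + (434 - 1*(-813)))*(h*(I(-3)/(-16) - 35) - 4694) = (4631 + (434 - 1*(-813)))*(-28*(-3*(1 - 3)/(-16) - 35) - 4694) = (4631 + (434 + 813))*(-28*(-3*(-2)*(-1/16) - 35) - 4694) = (4631 + 1247)*(-28*(6*(-1/16) - 35) - 4694) = 5878*(-28*(-3/8 - 35) - 4694) = 5878*(-28*(-283/8) - 4694) = 5878*(1981/2 - 4694) = 5878*(-7407/2) = -21769173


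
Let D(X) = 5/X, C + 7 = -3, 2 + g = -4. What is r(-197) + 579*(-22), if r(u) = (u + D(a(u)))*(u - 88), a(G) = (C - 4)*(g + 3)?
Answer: 607223/14 ≈ 43373.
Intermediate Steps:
g = -6 (g = -2 - 4 = -6)
C = -10 (C = -7 - 3 = -10)
a(G) = 42 (a(G) = (-10 - 4)*(-6 + 3) = -14*(-3) = 42)
r(u) = (-88 + u)*(5/42 + u) (r(u) = (u + 5/42)*(u - 88) = (u + 5*(1/42))*(-88 + u) = (u + 5/42)*(-88 + u) = (5/42 + u)*(-88 + u) = (-88 + u)*(5/42 + u))
r(-197) + 579*(-22) = (-220/21 + (-197)² - 3691/42*(-197)) + 579*(-22) = (-220/21 + 38809 + 727127/42) - 12738 = 785555/14 - 12738 = 607223/14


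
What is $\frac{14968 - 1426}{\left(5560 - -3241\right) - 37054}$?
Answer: $- \frac{13542}{28253} \approx -0.47931$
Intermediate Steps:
$\frac{14968 - 1426}{\left(5560 - -3241\right) - 37054} = \frac{13542}{\left(5560 + 3241\right) - 37054} = \frac{13542}{8801 - 37054} = \frac{13542}{-28253} = 13542 \left(- \frac{1}{28253}\right) = - \frac{13542}{28253}$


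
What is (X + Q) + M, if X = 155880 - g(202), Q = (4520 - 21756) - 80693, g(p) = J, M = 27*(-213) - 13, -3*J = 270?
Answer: 52277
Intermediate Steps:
J = -90 (J = -⅓*270 = -90)
M = -5764 (M = -5751 - 13 = -5764)
g(p) = -90
Q = -97929 (Q = -17236 - 80693 = -97929)
X = 155970 (X = 155880 - 1*(-90) = 155880 + 90 = 155970)
(X + Q) + M = (155970 - 97929) - 5764 = 58041 - 5764 = 52277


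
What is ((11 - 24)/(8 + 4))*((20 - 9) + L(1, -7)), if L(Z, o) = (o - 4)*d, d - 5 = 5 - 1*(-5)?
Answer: 1001/6 ≈ 166.83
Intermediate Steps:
d = 15 (d = 5 + (5 - 1*(-5)) = 5 + (5 + 5) = 5 + 10 = 15)
L(Z, o) = -60 + 15*o (L(Z, o) = (o - 4)*15 = (-4 + o)*15 = -60 + 15*o)
((11 - 24)/(8 + 4))*((20 - 9) + L(1, -7)) = ((11 - 24)/(8 + 4))*((20 - 9) + (-60 + 15*(-7))) = (-13/12)*(11 + (-60 - 105)) = (-13*1/12)*(11 - 165) = -13/12*(-154) = 1001/6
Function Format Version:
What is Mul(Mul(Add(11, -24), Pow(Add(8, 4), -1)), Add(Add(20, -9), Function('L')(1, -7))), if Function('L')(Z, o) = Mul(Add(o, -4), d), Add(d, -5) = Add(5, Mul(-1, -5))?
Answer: Rational(1001, 6) ≈ 166.83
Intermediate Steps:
d = 15 (d = Add(5, Add(5, Mul(-1, -5))) = Add(5, Add(5, 5)) = Add(5, 10) = 15)
Function('L')(Z, o) = Add(-60, Mul(15, o)) (Function('L')(Z, o) = Mul(Add(o, -4), 15) = Mul(Add(-4, o), 15) = Add(-60, Mul(15, o)))
Mul(Mul(Add(11, -24), Pow(Add(8, 4), -1)), Add(Add(20, -9), Function('L')(1, -7))) = Mul(Mul(Add(11, -24), Pow(Add(8, 4), -1)), Add(Add(20, -9), Add(-60, Mul(15, -7)))) = Mul(Mul(-13, Pow(12, -1)), Add(11, Add(-60, -105))) = Mul(Mul(-13, Rational(1, 12)), Add(11, -165)) = Mul(Rational(-13, 12), -154) = Rational(1001, 6)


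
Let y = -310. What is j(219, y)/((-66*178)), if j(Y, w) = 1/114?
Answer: -1/1339272 ≈ -7.4667e-7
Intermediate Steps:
j(Y, w) = 1/114
j(219, y)/((-66*178)) = 1/(114*((-66*178))) = (1/114)/(-11748) = (1/114)*(-1/11748) = -1/1339272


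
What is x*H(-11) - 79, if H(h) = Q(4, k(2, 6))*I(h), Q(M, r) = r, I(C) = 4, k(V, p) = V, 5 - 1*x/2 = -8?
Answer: 129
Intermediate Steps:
x = 26 (x = 10 - 2*(-8) = 10 + 16 = 26)
H(h) = 8 (H(h) = 2*4 = 8)
x*H(-11) - 79 = 26*8 - 79 = 208 - 79 = 129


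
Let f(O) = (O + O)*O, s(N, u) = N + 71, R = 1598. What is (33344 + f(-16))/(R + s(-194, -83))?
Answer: 33856/1475 ≈ 22.953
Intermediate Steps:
s(N, u) = 71 + N
f(O) = 2*O**2 (f(O) = (2*O)*O = 2*O**2)
(33344 + f(-16))/(R + s(-194, -83)) = (33344 + 2*(-16)**2)/(1598 + (71 - 194)) = (33344 + 2*256)/(1598 - 123) = (33344 + 512)/1475 = 33856*(1/1475) = 33856/1475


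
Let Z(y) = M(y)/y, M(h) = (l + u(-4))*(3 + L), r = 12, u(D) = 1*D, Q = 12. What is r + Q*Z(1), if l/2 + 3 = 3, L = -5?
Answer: 108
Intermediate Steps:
l = 0 (l = -6 + 2*3 = -6 + 6 = 0)
u(D) = D
M(h) = 8 (M(h) = (0 - 4)*(3 - 5) = -4*(-2) = 8)
Z(y) = 8/y
r + Q*Z(1) = 12 + 12*(8/1) = 12 + 12*(8*1) = 12 + 12*8 = 12 + 96 = 108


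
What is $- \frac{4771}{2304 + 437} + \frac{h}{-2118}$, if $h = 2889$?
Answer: $- \frac{6007909}{1935146} \approx -3.1046$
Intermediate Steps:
$- \frac{4771}{2304 + 437} + \frac{h}{-2118} = - \frac{4771}{2304 + 437} + \frac{2889}{-2118} = - \frac{4771}{2741} + 2889 \left(- \frac{1}{2118}\right) = \left(-4771\right) \frac{1}{2741} - \frac{963}{706} = - \frac{4771}{2741} - \frac{963}{706} = - \frac{6007909}{1935146}$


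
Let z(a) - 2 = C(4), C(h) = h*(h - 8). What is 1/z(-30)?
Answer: -1/14 ≈ -0.071429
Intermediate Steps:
C(h) = h*(-8 + h)
z(a) = -14 (z(a) = 2 + 4*(-8 + 4) = 2 + 4*(-4) = 2 - 16 = -14)
1/z(-30) = 1/(-14) = -1/14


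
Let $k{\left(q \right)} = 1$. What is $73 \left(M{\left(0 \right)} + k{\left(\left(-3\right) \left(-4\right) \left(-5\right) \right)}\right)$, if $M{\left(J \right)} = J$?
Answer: $73$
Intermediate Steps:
$73 \left(M{\left(0 \right)} + k{\left(\left(-3\right) \left(-4\right) \left(-5\right) \right)}\right) = 73 \left(0 + 1\right) = 73 \cdot 1 = 73$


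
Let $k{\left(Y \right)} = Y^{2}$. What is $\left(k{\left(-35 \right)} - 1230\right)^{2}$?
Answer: $25$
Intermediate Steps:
$\left(k{\left(-35 \right)} - 1230\right)^{2} = \left(\left(-35\right)^{2} - 1230\right)^{2} = \left(1225 - 1230\right)^{2} = \left(-5\right)^{2} = 25$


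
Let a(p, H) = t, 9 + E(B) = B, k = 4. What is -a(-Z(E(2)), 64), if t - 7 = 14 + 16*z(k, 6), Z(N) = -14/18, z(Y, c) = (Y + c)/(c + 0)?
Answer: -143/3 ≈ -47.667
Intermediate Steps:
E(B) = -9 + B
z(Y, c) = (Y + c)/c
Z(N) = -7/9 (Z(N) = -14*1/18 = -7/9)
t = 143/3 (t = 7 + (14 + 16*((4 + 6)/6)) = 7 + (14 + 16*((⅙)*10)) = 7 + (14 + 16*(5/3)) = 7 + (14 + 80/3) = 7 + 122/3 = 143/3 ≈ 47.667)
a(p, H) = 143/3
-a(-Z(E(2)), 64) = -1*143/3 = -143/3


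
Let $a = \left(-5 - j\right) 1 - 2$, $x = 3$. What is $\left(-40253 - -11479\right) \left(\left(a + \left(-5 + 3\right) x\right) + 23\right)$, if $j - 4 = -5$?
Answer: $-316514$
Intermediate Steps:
$j = -1$ ($j = 4 - 5 = -1$)
$a = -6$ ($a = \left(-5 - -1\right) 1 - 2 = \left(-5 + 1\right) 1 - 2 = \left(-4\right) 1 - 2 = -4 - 2 = -6$)
$\left(-40253 - -11479\right) \left(\left(a + \left(-5 + 3\right) x\right) + 23\right) = \left(-40253 - -11479\right) \left(\left(-6 + \left(-5 + 3\right) 3\right) + 23\right) = \left(-40253 + 11479\right) \left(\left(-6 - 6\right) + 23\right) = - 28774 \left(\left(-6 - 6\right) + 23\right) = - 28774 \left(-12 + 23\right) = \left(-28774\right) 11 = -316514$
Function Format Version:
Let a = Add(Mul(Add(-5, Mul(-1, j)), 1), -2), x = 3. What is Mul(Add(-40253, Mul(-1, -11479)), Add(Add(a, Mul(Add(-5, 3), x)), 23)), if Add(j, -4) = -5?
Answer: -316514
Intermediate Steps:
j = -1 (j = Add(4, -5) = -1)
a = -6 (a = Add(Mul(Add(-5, Mul(-1, -1)), 1), -2) = Add(Mul(Add(-5, 1), 1), -2) = Add(Mul(-4, 1), -2) = Add(-4, -2) = -6)
Mul(Add(-40253, Mul(-1, -11479)), Add(Add(a, Mul(Add(-5, 3), x)), 23)) = Mul(Add(-40253, Mul(-1, -11479)), Add(Add(-6, Mul(Add(-5, 3), 3)), 23)) = Mul(Add(-40253, 11479), Add(Add(-6, Mul(-2, 3)), 23)) = Mul(-28774, Add(Add(-6, -6), 23)) = Mul(-28774, Add(-12, 23)) = Mul(-28774, 11) = -316514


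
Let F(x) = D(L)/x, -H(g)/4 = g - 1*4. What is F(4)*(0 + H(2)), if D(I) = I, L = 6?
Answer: 12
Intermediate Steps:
H(g) = 16 - 4*g (H(g) = -4*(g - 1*4) = -4*(g - 4) = -4*(-4 + g) = 16 - 4*g)
F(x) = 6/x
F(4)*(0 + H(2)) = (6/4)*(0 + (16 - 4*2)) = (6*(¼))*(0 + (16 - 8)) = 3*(0 + 8)/2 = (3/2)*8 = 12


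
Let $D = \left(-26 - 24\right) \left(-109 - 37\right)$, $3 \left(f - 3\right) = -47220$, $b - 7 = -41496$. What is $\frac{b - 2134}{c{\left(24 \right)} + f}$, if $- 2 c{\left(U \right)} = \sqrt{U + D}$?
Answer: $\frac{228831717}{82550446} - \frac{14541 \sqrt{1831}}{82550446} \approx 2.7645$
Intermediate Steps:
$b = -41489$ ($b = 7 - 41496 = -41489$)
$f = -15737$ ($f = 3 + \frac{1}{3} \left(-47220\right) = 3 - 15740 = -15737$)
$D = 7300$ ($D = \left(-50\right) \left(-146\right) = 7300$)
$c{\left(U \right)} = - \frac{\sqrt{7300 + U}}{2}$ ($c{\left(U \right)} = - \frac{\sqrt{U + 7300}}{2} = - \frac{\sqrt{7300 + U}}{2}$)
$\frac{b - 2134}{c{\left(24 \right)} + f} = \frac{-41489 - 2134}{- \frac{\sqrt{7300 + 24}}{2} - 15737} = \frac{-41489 - 2134}{- \frac{\sqrt{7324}}{2} - 15737} = - \frac{43623}{- \frac{2 \sqrt{1831}}{2} - 15737} = - \frac{43623}{- \sqrt{1831} - 15737} = - \frac{43623}{-15737 - \sqrt{1831}}$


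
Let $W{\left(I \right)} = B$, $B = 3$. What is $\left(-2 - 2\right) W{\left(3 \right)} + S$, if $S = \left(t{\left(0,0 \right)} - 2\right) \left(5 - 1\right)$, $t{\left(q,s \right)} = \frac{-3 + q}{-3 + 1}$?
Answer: $-14$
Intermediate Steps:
$t{\left(q,s \right)} = \frac{3}{2} - \frac{q}{2}$ ($t{\left(q,s \right)} = \frac{-3 + q}{-2} = \left(-3 + q\right) \left(- \frac{1}{2}\right) = \frac{3}{2} - \frac{q}{2}$)
$W{\left(I \right)} = 3$
$S = -2$ ($S = \left(\left(\frac{3}{2} - 0\right) - 2\right) \left(5 - 1\right) = \left(\left(\frac{3}{2} + 0\right) - 2\right) 4 = \left(\frac{3}{2} - 2\right) 4 = \left(- \frac{1}{2}\right) 4 = -2$)
$\left(-2 - 2\right) W{\left(3 \right)} + S = \left(-2 - 2\right) 3 - 2 = \left(-4\right) 3 - 2 = -12 - 2 = -14$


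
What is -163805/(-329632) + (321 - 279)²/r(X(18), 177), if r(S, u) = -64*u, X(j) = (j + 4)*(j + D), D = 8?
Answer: 6636001/19448288 ≈ 0.34121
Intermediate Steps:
X(j) = (4 + j)*(8 + j) (X(j) = (j + 4)*(j + 8) = (4 + j)*(8 + j))
-163805/(-329632) + (321 - 279)²/r(X(18), 177) = -163805/(-329632) + (321 - 279)²/((-64*177)) = -163805*(-1/329632) + 42²/(-11328) = 163805/329632 + 1764*(-1/11328) = 163805/329632 - 147/944 = 6636001/19448288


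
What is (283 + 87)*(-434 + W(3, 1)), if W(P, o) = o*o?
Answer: -160210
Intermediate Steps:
W(P, o) = o²
(283 + 87)*(-434 + W(3, 1)) = (283 + 87)*(-434 + 1²) = 370*(-434 + 1) = 370*(-433) = -160210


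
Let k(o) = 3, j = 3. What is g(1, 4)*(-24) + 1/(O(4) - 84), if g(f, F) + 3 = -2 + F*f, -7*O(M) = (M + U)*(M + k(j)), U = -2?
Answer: 2063/86 ≈ 23.988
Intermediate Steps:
O(M) = -(-2 + M)*(3 + M)/7 (O(M) = -(M - 2)*(M + 3)/7 = -(-2 + M)*(3 + M)/7)
g(f, F) = -5 + F*f (g(f, F) = -3 + (-2 + F*f) = -5 + F*f)
g(1, 4)*(-24) + 1/(O(4) - 84) = (-5 + 4*1)*(-24) + 1/((6/7 - 1/7*4 - 1/7*4**2) - 84) = (-5 + 4)*(-24) + 1/((6/7 - 4/7 - 1/7*16) - 84) = -1*(-24) + 1/((6/7 - 4/7 - 16/7) - 84) = 24 + 1/(-2 - 84) = 24 + 1/(-86) = 24 - 1/86 = 2063/86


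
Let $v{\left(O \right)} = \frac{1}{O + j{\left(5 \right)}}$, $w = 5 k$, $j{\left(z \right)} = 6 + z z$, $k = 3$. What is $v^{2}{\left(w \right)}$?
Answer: $\frac{1}{2116} \approx 0.00047259$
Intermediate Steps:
$j{\left(z \right)} = 6 + z^{2}$
$w = 15$ ($w = 5 \cdot 3 = 15$)
$v{\left(O \right)} = \frac{1}{31 + O}$ ($v{\left(O \right)} = \frac{1}{O + \left(6 + 5^{2}\right)} = \frac{1}{O + \left(6 + 25\right)} = \frac{1}{O + 31} = \frac{1}{31 + O}$)
$v^{2}{\left(w \right)} = \left(\frac{1}{31 + 15}\right)^{2} = \left(\frac{1}{46}\right)^{2} = \frac{1}{2116}$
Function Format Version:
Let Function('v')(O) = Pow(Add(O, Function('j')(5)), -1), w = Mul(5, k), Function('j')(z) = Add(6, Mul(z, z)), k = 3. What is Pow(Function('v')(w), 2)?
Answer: Rational(1, 2116) ≈ 0.00047259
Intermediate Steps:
Function('j')(z) = Add(6, Pow(z, 2))
w = 15 (w = Mul(5, 3) = 15)
Function('v')(O) = Pow(Add(31, O), -1) (Function('v')(O) = Pow(Add(O, Add(6, Pow(5, 2))), -1) = Pow(Add(O, Add(6, 25)), -1) = Pow(Add(O, 31), -1) = Pow(Add(31, O), -1))
Pow(Function('v')(w), 2) = Pow(Pow(Add(31, 15), -1), 2) = Pow(Pow(46, -1), 2) = Pow(Rational(1, 46), 2) = Rational(1, 2116)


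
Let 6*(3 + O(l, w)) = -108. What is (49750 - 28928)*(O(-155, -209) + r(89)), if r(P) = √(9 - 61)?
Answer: -437262 + 41644*I*√13 ≈ -4.3726e+5 + 1.5015e+5*I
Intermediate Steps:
r(P) = 2*I*√13 (r(P) = √(-52) = 2*I*√13)
O(l, w) = -21 (O(l, w) = -3 + (⅙)*(-108) = -3 - 18 = -21)
(49750 - 28928)*(O(-155, -209) + r(89)) = (49750 - 28928)*(-21 + 2*I*√13) = 20822*(-21 + 2*I*√13) = -437262 + 41644*I*√13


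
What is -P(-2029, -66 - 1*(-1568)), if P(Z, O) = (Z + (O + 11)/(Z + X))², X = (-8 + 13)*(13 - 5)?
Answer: -56397700324/13689 ≈ -4.1199e+6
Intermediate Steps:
X = 40 (X = 5*8 = 40)
P(Z, O) = (Z + (11 + O)/(40 + Z))² (P(Z, O) = (Z + (O + 11)/(Z + 40))² = (Z + (11 + O)/(40 + Z))²)
-P(-2029, -66 - 1*(-1568)) = -(11 + (-66 - 1*(-1568)) + (-2029)² + 40*(-2029))²/(40 - 2029)² = -(11 + (-66 + 1568) + 4116841 - 81160)²/(-1989)² = -(11 + 1502 + 4116841 - 81160)²/3956121 = -4037194²/3956121 = -16298935393636/3956121 = -1*56397700324/13689 = -56397700324/13689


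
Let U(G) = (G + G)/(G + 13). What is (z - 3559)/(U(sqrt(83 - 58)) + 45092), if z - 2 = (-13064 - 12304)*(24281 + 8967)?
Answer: -7590949389/405833 ≈ -18705.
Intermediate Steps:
z = -843435262 (z = 2 + (-13064 - 12304)*(24281 + 8967) = 2 - 25368*33248 = 2 - 843435264 = -843435262)
U(G) = 2*G/(13 + G) (U(G) = (2*G)/(13 + G) = 2*G/(13 + G))
(z - 3559)/(U(sqrt(83 - 58)) + 45092) = (-843435262 - 3559)/(2*sqrt(83 - 58)/(13 + sqrt(83 - 58)) + 45092) = -843438821/(2*sqrt(25)/(13 + sqrt(25)) + 45092) = -843438821/(2*5/(13 + 5) + 45092) = -843438821/(2*5/18 + 45092) = -843438821/(2*5*(1/18) + 45092) = -843438821/(5/9 + 45092) = -843438821/405833/9 = -843438821*9/405833 = -7590949389/405833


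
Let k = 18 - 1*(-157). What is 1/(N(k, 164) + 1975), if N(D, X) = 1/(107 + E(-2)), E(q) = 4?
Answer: 111/219226 ≈ 0.00050633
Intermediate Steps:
k = 175 (k = 18 + 157 = 175)
N(D, X) = 1/111 (N(D, X) = 1/(107 + 4) = 1/111)
1/(N(k, 164) + 1975) = 1/(1/111 + 1975) = 1/(219226/111) = 111/219226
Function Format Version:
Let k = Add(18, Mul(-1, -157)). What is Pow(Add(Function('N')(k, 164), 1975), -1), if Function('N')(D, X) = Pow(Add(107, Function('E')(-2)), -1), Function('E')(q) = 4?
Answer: Rational(111, 219226) ≈ 0.00050633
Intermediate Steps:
k = 175 (k = Add(18, 157) = 175)
Function('N')(D, X) = Rational(1, 111) (Function('N')(D, X) = Pow(Add(107, 4), -1) = Pow(111, -1) = Rational(1, 111))
Pow(Add(Function('N')(k, 164), 1975), -1) = Pow(Add(Rational(1, 111), 1975), -1) = Pow(Rational(219226, 111), -1) = Rational(111, 219226)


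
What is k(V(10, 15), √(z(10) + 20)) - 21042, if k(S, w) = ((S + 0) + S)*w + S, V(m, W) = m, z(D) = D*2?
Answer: -21032 + 40*√10 ≈ -20906.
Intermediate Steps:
z(D) = 2*D
k(S, w) = S + 2*S*w (k(S, w) = (S + S)*w + S = (2*S)*w + S = 2*S*w + S = S + 2*S*w)
k(V(10, 15), √(z(10) + 20)) - 21042 = 10*(1 + 2*√(2*10 + 20)) - 21042 = 10*(1 + 2*√(20 + 20)) - 21042 = 10*(1 + 2*√40) - 21042 = 10*(1 + 2*(2*√10)) - 21042 = 10*(1 + 4*√10) - 21042 = (10 + 40*√10) - 21042 = -21032 + 40*√10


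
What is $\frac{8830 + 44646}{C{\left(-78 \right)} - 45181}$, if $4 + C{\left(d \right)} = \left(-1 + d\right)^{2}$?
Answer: $- \frac{13369}{9736} \approx -1.3732$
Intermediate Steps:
$C{\left(d \right)} = -4 + \left(-1 + d\right)^{2}$
$\frac{8830 + 44646}{C{\left(-78 \right)} - 45181} = \frac{8830 + 44646}{\left(-4 + \left(-1 - 78\right)^{2}\right) - 45181} = \frac{53476}{\left(-4 + \left(-79\right)^{2}\right) - 45181} = \frac{53476}{\left(-4 + 6241\right) - 45181} = \frac{53476}{6237 - 45181} = \frac{53476}{-38944} = 53476 \left(- \frac{1}{38944}\right) = - \frac{13369}{9736}$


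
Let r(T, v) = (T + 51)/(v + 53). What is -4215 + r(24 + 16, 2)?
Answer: -231734/55 ≈ -4213.3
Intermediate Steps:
r(T, v) = (51 + T)/(53 + v)
-4215 + r(24 + 16, 2) = -4215 + (51 + (24 + 16))/(53 + 2) = -4215 + (51 + 40)/55 = -4215 + (1/55)*91 = -4215 + 91/55 = -231734/55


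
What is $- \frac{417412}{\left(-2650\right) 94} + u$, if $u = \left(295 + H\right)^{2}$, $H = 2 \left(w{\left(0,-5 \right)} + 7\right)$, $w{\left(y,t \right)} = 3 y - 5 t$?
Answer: $\frac{8026168628}{62275} \approx 1.2888 \cdot 10^{5}$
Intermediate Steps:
$w{\left(y,t \right)} = - 5 t + 3 y$
$H = 64$ ($H = 2 \left(\left(\left(-5\right) \left(-5\right) + 3 \cdot 0\right) + 7\right) = 2 \left(\left(25 + 0\right) + 7\right) = 2 \left(25 + 7\right) = 2 \cdot 32 = 64$)
$u = 128881$ ($u = \left(295 + 64\right)^{2} = 359^{2} = 128881$)
$- \frac{417412}{\left(-2650\right) 94} + u = - \frac{417412}{\left(-2650\right) 94} + 128881 = - \frac{417412}{-249100} + 128881 = \left(-417412\right) \left(- \frac{1}{249100}\right) + 128881 = \frac{104353}{62275} + 128881 = \frac{8026168628}{62275}$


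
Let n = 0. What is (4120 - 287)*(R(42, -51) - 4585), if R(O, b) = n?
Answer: -17574305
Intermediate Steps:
R(O, b) = 0
(4120 - 287)*(R(42, -51) - 4585) = (4120 - 287)*(0 - 4585) = 3833*(-4585) = -17574305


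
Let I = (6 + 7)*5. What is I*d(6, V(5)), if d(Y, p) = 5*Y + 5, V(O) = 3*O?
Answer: 2275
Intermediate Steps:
I = 65 (I = 13*5 = 65)
d(Y, p) = 5 + 5*Y
I*d(6, V(5)) = 65*(5 + 5*6) = 65*(5 + 30) = 65*35 = 2275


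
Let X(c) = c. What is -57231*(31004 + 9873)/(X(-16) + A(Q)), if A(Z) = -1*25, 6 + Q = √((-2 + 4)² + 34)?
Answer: 57059307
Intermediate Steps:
Q = -6 + √38 (Q = -6 + √((-2 + 4)² + 34) = -6 + √(2² + 34) = -6 + √(4 + 34) = -6 + √38 ≈ 0.16441)
A(Z) = -25
-57231*(31004 + 9873)/(X(-16) + A(Q)) = -57231*(31004 + 9873)/(-16 - 25) = -57231/((-41/40877)) = -57231/((-41*1/40877)) = -57231/(-1/997) = -57231*(-997) = 57059307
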